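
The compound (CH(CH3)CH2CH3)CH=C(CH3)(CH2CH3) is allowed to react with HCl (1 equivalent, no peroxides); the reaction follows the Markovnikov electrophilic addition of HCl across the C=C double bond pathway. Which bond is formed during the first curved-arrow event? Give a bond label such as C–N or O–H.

Step 1: Protonation of the alkene by HCl: the π bond acts as the nucleophile and picks up H⁺, giving the more stable (Markovnikov) tertiary carbocation. The H–Cl bond breaks heterolytically, releasing Cl⁻.
The bond formed in this step is the C–H bond.

C–H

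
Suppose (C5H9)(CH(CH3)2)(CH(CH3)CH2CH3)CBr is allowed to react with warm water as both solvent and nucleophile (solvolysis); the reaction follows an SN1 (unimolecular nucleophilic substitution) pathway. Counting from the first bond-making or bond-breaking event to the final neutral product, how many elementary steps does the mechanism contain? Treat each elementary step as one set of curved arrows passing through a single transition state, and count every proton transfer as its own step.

3

Step 1: Ionisation: the C–Br σ-bond cleaves heterolytically; both bonding electrons depart with Br⁻, leaving a tertiary carbocation at the α-carbon.
(No 1,2-shift: no single shift to an adjacent carbon would give a more stable cation.)
Step 2: Nucleophilic capture: the oxygen of H2O bonds to the cationic carbon, producing an oxonium-ion intermediate.
Step 3: A second solvent molecule removes the proton on oxygen, giving the neutral alcohol product.
Total: 3 elementary steps.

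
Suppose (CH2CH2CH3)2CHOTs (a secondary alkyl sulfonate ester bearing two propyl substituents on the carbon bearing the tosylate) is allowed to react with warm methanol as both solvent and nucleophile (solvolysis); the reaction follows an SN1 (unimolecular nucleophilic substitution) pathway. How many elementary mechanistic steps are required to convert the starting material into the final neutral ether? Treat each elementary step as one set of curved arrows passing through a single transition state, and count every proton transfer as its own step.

Step 1: Unassisted departure of TsO⁻ (taking the C–O bonding pair) generates a secondary carbocation.
(No 1,2-shift: no single shift to an adjacent carbon would give a more stable cation.)
Step 2: CH3OH donates an oxygen lone pair into the empty p orbital of the cation, giving a protonated ether (an oxonium ion).
Step 3: Proton transfer from the O–H of the oxonium ion to a solvent molecule delivers the neutral ether.
Total: 3 elementary steps.

3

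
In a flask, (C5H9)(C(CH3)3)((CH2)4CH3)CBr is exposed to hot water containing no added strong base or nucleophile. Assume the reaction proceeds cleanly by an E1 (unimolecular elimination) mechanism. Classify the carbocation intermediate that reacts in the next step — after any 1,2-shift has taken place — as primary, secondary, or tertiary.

tertiary

Step 1: Unassisted departure of Br⁻ (taking the C–Br bonding pair) generates a tertiary carbocation.
No single 1,2-shift to an adjacent carbon would give a more-substituted cation, so no rearrangement occurs.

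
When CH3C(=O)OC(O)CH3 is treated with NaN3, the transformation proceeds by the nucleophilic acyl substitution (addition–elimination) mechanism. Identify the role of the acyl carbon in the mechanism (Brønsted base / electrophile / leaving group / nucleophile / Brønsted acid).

electrophile

Step 1: N3⁻ adds to the carbonyl carbon; the C=O π electrons shift onto oxygen and a tetrahedral alkoxide intermediate forms.
The acyl carbon accepts an electron pair into an empty or π* orbital — it is the electrophile.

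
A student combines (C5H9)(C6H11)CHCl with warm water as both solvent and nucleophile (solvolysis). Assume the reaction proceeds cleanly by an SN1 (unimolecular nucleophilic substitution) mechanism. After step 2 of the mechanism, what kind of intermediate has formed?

tertiary carbocation

Step 1: Rate-determining heterolysis of the C–Cl bond gives Cl⁻ and a secondary carbocation.
Step 2: Carbocation rearrangement: a 1,2-hydride shift from the adjacent cyclohexyl carbon converts the initially-formed secondary cation into the more stable tertiary cation.
After step 2 the species present is a tertiary carbocation.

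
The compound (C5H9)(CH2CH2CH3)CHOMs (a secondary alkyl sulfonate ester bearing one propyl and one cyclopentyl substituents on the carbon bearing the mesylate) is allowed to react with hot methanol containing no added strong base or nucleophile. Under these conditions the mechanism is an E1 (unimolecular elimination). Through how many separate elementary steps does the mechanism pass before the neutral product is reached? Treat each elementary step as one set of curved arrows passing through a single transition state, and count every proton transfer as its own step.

Step 1: Unassisted departure of MsO⁻ (taking the C–O bonding pair) generates a secondary carbocation.
Step 2: Carbocation rearrangement: a 1,2-hydride shift from the adjacent cyclopentyl carbon converts the initially-formed secondary cation into the more stable tertiary cation.
Step 3: A methanol molecule (solvent) deprotonates a β-carbon; as the C–H bond breaks, those electrons form the new alkene π bond.
Total: 3 elementary steps.

3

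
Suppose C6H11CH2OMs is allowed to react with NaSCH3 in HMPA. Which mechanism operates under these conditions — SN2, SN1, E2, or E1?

Conditions: a primary substrate with a strong nucleophile in the polar aprotic solvent HMPA.
These conditions are the textbook signature of the SN2 pathway.
An unhindered substrate with a strong nucleophile in a polar aprotic solvent favours one-step backside displacement.

SN2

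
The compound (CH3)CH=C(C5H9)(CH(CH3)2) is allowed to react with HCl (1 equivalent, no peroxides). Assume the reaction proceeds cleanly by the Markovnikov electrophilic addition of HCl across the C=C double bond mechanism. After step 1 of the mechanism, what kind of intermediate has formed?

tertiary carbocation

Step 1: The π electrons of the C=C bond attack a proton of HCl; Markovnikov addition places the new C–H on the less-substituted alkene carbon, so the positive charge ends up on the more-substituted carbon — a tertiary carbocation. The H–Cl bond breaks heterolytically, releasing Cl⁻.
After step 1 the species present is a tertiary carbocation.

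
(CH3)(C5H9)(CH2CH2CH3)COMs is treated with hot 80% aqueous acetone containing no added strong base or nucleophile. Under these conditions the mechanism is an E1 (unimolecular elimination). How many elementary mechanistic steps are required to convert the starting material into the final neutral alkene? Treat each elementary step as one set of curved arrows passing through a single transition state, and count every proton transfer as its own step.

Step 1: Unassisted departure of MsO⁻ (taking the C–O bonding pair) generates a tertiary carbocation.
(No 1,2-shift: no single shift to an adjacent carbon would give a more stable cation.)
Step 2: A water molecule (solvent) deprotonates a β-carbon; as the C–H bond breaks, those electrons form the new alkene π bond.
Total: 2 elementary steps.

2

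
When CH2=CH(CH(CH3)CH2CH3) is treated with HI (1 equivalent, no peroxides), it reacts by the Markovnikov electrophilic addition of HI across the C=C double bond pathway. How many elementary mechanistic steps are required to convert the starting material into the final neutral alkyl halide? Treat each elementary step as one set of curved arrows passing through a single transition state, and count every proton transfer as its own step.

3

Step 1: Electrophilic addition begins with the π(C=C) electrons forming a bond to the proton of HI. Following Markovnikov's rule, the resulting cation is secondary. The H–I bond breaks heterolytically, releasing I⁻.
Step 2: A 1,2-hydride shift from the adjacent sec-butyl carbon moves the positive charge from the secondary centre to an adjacent carbon, generating a more stable tertiary carbocation.
Step 3: I⁻ captures the cation: a lone pair on I⁻ fills the empty p orbital, producing the alkyl halide product.
Total: 3 elementary steps.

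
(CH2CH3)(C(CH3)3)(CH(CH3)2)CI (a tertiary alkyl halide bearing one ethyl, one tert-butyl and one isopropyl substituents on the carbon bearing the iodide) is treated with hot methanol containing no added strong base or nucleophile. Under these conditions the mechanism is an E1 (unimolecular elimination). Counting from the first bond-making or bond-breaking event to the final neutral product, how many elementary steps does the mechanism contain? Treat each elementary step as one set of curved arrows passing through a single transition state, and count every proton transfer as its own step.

2

Step 1: The C–I bond breaks with both electrons going to the iodide; I⁻ leaves and a tertiary carbocation remains.
(No 1,2-shift: no single shift to an adjacent carbon would give a more stable cation.)
Step 2: A weak base (a methanol molecule from the solvent) removes a proton from a carbon adjacent to the cationic centre; the electrons of that C–H bond become the new π(C=C) bond, giving the alkene.
Total: 2 elementary steps.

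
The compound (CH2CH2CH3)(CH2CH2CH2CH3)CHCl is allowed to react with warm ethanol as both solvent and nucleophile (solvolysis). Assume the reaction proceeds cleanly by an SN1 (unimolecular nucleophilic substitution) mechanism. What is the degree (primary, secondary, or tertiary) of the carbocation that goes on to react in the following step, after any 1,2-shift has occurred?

Step 1: Rate-determining heterolysis of the C–Cl bond gives Cl⁻ and a secondary carbocation.
No single 1,2-shift to an adjacent carbon would give a more-substituted cation, so no rearrangement occurs.

secondary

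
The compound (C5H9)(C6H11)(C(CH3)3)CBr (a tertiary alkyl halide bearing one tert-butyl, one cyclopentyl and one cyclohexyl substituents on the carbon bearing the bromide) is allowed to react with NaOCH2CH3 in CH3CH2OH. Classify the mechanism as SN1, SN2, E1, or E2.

Conditions: a strong base with a tertiary substrate bearing a β-hydrogen.
These conditions are the textbook signature of the E2 pathway.
A strong (often hindered) base removes a β-H in concert with loss of the leaving group — bimolecular elimination.

E2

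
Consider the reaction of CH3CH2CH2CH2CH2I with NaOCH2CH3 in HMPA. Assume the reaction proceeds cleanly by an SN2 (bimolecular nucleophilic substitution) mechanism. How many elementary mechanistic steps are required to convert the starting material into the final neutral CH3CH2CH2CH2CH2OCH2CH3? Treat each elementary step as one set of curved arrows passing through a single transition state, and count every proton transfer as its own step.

1

Step 1: CH3CH2O⁻ attacks the back face of the α-carbon while I⁻ departs with the C–I bonding pair — a single concerted displacement through a pentacoordinate transition state.
Total: 1 elementary step.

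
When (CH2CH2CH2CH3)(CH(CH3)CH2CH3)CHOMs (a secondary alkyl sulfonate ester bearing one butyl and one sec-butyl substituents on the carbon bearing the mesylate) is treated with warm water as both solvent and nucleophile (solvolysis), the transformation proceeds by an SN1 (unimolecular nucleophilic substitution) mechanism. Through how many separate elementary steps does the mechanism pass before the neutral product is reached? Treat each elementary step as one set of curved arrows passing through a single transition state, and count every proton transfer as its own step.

Step 1: Rate-determining heterolysis of the C–O bond gives MsO⁻ and a secondary carbocation.
Step 2: Carbocation rearrangement: a 1,2-hydride shift from the adjacent sec-butyl carbon converts the initially-formed secondary cation into the more stable tertiary cation.
Step 3: Nucleophilic capture: the oxygen of H2O bonds to the cationic carbon, producing an oxonium-ion intermediate.
Step 4: Proton transfer from the O–H of the oxonium ion to a solvent molecule delivers the neutral alcohol.
Total: 4 elementary steps.

4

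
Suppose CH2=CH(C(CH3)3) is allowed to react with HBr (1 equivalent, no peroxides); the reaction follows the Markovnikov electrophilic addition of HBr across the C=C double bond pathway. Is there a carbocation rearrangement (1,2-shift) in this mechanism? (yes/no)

The first-formed carbocation is secondary.
The adjacent tert-butyl carbon has no hydrogen but bears methyl groups; migration of one methyl with its bonding pair (a 1,2-methyl shift) places the charge on a tertiary centre.
Tertiary is more stable than secondary, so the shift occurs.

yes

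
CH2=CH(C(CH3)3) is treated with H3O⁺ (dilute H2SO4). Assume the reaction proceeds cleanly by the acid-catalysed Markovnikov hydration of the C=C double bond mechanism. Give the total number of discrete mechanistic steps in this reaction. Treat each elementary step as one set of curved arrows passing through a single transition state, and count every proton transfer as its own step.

Step 1: The π electrons of the C=C bond attack a proton of H3O⁺; Markovnikov addition places the new C–H on the less-substituted alkene carbon, so the positive charge ends up on the more-substituted carbon — a secondary carbocation. H2O is released.
Step 2: A 1,2-methyl shift from the adjacent tert-butyl carbon moves the positive charge from the secondary centre to an adjacent carbon, generating a more stable tertiary carbocation.
Step 3: Water acts as the nucleophile: an oxygen lone pair bonds to the cationic carbon, giving an oxonium-ion intermediate.
Step 4: H2O removes a proton from the oxonium oxygen, regenerating H3O⁺ and giving the neutral alcohol.
Total: 4 elementary steps.

4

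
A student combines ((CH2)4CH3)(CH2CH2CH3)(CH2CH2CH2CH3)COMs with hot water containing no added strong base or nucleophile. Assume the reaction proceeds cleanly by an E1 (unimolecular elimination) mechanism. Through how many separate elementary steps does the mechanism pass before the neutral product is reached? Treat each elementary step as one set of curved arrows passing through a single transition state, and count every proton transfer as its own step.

Step 1: Ionisation: the C–O σ-bond cleaves heterolytically; both bonding electrons depart with MsO⁻, leaving a tertiary carbocation at the α-carbon.
(No 1,2-shift: no single shift to an adjacent carbon would give a more stable cation.)
Step 2: A water molecule (solvent) deprotonates a β-carbon; as the C–H bond breaks, those electrons form the new alkene π bond.
Total: 2 elementary steps.

2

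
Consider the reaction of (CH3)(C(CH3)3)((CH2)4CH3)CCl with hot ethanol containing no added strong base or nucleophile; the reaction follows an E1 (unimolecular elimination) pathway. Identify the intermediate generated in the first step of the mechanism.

tertiary carbocation

Step 1: Rate-determining heterolysis of the C–Cl bond gives Cl⁻ and a tertiary carbocation.
After step 1 the species present is a tertiary carbocation.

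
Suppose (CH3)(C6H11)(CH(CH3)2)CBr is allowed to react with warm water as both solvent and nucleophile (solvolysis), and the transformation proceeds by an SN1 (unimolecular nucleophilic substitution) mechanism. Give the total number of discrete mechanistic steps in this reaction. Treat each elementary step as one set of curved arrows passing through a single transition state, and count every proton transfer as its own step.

Step 1: Unassisted departure of Br⁻ (taking the C–Br bonding pair) generates a tertiary carbocation.
(No 1,2-shift: no single shift to an adjacent carbon would give a more stable cation.)
Step 2: A lone pair on the oxygen of H2O attacks the carbocation, forming a new C–O σ-bond and an oxonium ion.
Step 3: A second solvent molecule removes the proton on oxygen, giving the neutral alcohol product.
Total: 3 elementary steps.

3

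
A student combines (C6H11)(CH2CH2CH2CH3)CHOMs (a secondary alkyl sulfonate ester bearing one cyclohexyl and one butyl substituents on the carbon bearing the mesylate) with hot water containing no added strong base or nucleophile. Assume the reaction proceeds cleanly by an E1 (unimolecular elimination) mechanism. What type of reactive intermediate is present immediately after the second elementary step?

Step 1: Ionisation: the C–O σ-bond cleaves heterolytically; both bonding electrons depart with MsO⁻, leaving a secondary carbocation at the α-carbon.
Step 2: Carbocation rearrangement: a 1,2-hydride shift from the adjacent cyclohexyl carbon converts the initially-formed secondary cation into the more stable tertiary cation.
After step 2 the species present is a tertiary carbocation.

tertiary carbocation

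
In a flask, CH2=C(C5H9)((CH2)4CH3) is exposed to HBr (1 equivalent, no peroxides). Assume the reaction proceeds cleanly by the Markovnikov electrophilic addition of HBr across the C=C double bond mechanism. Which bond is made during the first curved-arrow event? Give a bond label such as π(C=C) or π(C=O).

Step 1: Electrophilic addition begins with the π(C=C) electrons forming a bond to the proton of HBr. Following Markovnikov's rule, the resulting cation is tertiary. The H–Br bond breaks heterolytically, releasing Br⁻.
The bond formed in this step is the C–H bond.

C–H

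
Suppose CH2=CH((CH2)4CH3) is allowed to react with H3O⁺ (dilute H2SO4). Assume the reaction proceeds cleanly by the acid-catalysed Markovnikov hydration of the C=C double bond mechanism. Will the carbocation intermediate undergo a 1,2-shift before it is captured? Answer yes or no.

The first-formed carbocation is secondary.
No single 1,2-shift to an adjacent carbon would produce a more-substituted cation than the one already present, so no rearrangement occurs.

no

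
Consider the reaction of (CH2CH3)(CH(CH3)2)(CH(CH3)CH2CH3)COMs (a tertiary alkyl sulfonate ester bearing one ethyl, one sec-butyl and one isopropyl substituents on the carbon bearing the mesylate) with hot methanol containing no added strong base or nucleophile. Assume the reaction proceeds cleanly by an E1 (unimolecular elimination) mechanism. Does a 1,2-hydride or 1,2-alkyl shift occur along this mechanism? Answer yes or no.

The first-formed carbocation is tertiary.
No single 1,2-shift to an adjacent carbon would produce a more-substituted cation than the one already present, so no rearrangement occurs.

no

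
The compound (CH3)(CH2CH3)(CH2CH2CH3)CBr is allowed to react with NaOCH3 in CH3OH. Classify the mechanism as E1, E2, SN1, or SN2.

Conditions: a strong base with a tertiary substrate bearing a β-hydrogen.
These conditions are the textbook signature of the E2 pathway.
A strong (often hindered) base removes a β-H in concert with loss of the leaving group — bimolecular elimination.

E2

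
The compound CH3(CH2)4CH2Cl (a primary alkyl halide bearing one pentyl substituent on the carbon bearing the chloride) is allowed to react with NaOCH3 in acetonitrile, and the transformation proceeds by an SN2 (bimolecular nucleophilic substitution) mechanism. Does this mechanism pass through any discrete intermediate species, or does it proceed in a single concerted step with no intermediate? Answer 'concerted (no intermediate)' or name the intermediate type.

The methoxide nucleophile donates a lone pair from O to the α-carbon in a backside attack; simultaneously the C–Cl σ-bond breaks and both of its electrons leave with Cl⁻. One concerted step with inversion of configuration.
All bond changes occur in one transition state; no discrete intermediate is formed.

concerted (no intermediate)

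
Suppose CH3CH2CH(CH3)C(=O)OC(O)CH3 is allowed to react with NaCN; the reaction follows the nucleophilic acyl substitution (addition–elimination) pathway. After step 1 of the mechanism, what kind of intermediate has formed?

tetrahedral intermediate

Step 1: A lone pair on the C of CN⁻ attacks the electrophilic acyl carbon; the π(C=O) electrons move onto oxygen, giving a tetrahedral intermediate.
After step 1 the species present is a tetrahedral intermediate.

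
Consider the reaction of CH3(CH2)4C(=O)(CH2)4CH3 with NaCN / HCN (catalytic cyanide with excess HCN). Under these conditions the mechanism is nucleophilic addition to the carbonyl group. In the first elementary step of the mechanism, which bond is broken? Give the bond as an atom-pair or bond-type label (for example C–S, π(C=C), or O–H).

Step 1: A lone pair / filled orbital on CN⁻ attacks the electrophilic carbonyl carbon; the π(C=O) electrons shift onto oxygen, producing a tetrahedral alkoxide intermediate.
The bond broken in this step is the π(C=O) bond.

π(C=O)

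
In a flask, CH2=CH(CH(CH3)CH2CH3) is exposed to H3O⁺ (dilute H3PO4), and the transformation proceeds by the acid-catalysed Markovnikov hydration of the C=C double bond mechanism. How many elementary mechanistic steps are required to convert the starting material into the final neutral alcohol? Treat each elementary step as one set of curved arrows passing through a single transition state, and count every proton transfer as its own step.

Step 1: Protonation of the alkene by H3O⁺: the π bond acts as the nucleophile and picks up H⁺, giving the more stable (Markovnikov) secondary carbocation. H2O is released.
Step 2: A hydride (H with its bonding pair) migrates from the adjacent sec-butyl carbon to the cationic centre — a 1,2-hydride shift — upgrading the secondary cation to a tertiary one.
Step 3: Water acts as the nucleophile: an oxygen lone pair bonds to the cationic carbon, giving an oxonium-ion intermediate.
Step 4: Proton transfer from the O–H of the oxonium ion to H2O completes the catalytic cycle and yields the alcohol.
Total: 4 elementary steps.

4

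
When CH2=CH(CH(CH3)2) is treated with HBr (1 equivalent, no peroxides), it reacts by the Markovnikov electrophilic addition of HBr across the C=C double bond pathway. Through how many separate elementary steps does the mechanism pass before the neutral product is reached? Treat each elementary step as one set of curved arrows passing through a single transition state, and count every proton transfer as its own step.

Step 1: Protonation of the alkene by HBr: the π bond acts as the nucleophile and picks up H⁺, giving the more stable (Markovnikov) secondary carbocation. The H–Br bond breaks heterolytically, releasing Br⁻.
Step 2: A hydride (H with its bonding pair) migrates from the adjacent isopropyl carbon to the cationic centre — a 1,2-hydride shift — upgrading the secondary cation to a tertiary one.
Step 3: Nucleophilic attack by Br⁻ on the carbocation completes the addition, giving R–Br.
Total: 3 elementary steps.

3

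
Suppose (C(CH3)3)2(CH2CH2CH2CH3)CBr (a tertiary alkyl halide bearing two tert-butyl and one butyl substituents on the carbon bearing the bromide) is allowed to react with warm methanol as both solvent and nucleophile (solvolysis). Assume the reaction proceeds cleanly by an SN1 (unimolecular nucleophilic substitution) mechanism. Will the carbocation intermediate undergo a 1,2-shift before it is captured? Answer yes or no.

no

The first-formed carbocation is tertiary.
No single 1,2-shift to an adjacent carbon would produce a more-substituted cation than the one already present, so no rearrangement occurs.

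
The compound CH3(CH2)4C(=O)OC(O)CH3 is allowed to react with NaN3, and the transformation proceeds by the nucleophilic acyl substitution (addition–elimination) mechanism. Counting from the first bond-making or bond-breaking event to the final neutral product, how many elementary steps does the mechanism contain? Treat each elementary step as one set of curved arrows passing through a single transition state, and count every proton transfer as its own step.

2

Step 1: Nucleophilic addition of N3⁻ to the acyl carbon breaks the π(C=O) bond and yields a tetrahedral, anionic intermediate.
Step 2: Elimination step: re-formation of the carbonyl π bond drives out CH3CO2⁻, giving the new acyl compound.
Total: 2 elementary steps.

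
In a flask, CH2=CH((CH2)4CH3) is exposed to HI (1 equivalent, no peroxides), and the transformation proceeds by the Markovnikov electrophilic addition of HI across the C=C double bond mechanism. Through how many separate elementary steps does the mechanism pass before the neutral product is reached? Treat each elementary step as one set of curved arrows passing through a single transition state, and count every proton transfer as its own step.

Step 1: Electrophilic addition begins with the π(C=C) electrons forming a bond to the proton of HI. Following Markovnikov's rule, the resulting cation is secondary. The H–I bond breaks heterolytically, releasing I⁻.
(No 1,2-shift: no single shift to an adjacent carbon would give a more stable cation.)
Step 2: Nucleophilic attack by I⁻ on the carbocation completes the addition, giving R–I.
Total: 2 elementary steps.

2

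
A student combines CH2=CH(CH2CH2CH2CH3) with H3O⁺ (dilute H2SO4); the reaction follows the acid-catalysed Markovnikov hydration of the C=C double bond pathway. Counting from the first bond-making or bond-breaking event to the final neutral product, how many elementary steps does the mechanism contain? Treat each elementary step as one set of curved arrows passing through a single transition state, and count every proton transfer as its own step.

Step 1: Protonation of the alkene by H3O⁺: the π bond acts as the nucleophile and picks up H⁺, giving the more stable (Markovnikov) secondary carbocation. H2O is released.
(No 1,2-shift: no single shift to an adjacent carbon would give a more stable cation.)
Step 2: A lone pair on the oxygen of H2O attacks the carbocation, forming a C–O bond and an oxonium ion (a protonated alcohol).
Step 3: Deprotonation of the oxonium ion by a water molecule delivers the neutral alcohol and regenerates the acid catalyst.
Total: 3 elementary steps.

3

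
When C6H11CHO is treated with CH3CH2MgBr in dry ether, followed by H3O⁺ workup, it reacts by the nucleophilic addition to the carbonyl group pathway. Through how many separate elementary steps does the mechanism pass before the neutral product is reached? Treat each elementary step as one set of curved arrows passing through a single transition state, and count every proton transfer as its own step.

Step 1: Nucleophilic addition: the carbanion-like carbon of CH3CH2MgBr adds to the carbonyl carbon, pushing the π(C=O) electron pair onto oxygen and giving a tetrahedral alkoxide.
Step 2: Protonation of the alkoxide by H3O⁺ workup furnishes an alcohol.
Total: 2 elementary steps.

2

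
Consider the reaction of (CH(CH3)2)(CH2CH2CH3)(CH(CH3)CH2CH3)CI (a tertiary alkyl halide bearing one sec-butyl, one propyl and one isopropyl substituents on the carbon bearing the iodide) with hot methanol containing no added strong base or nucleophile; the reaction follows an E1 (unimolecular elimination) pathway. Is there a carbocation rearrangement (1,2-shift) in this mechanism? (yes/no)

no

The first-formed carbocation is tertiary.
No single 1,2-shift to an adjacent carbon would produce a more-substituted cation than the one already present, so no rearrangement occurs.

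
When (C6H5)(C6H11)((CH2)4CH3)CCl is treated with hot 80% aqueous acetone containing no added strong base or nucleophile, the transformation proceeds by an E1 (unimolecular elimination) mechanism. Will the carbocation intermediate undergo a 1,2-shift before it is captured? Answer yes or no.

no

The first-formed carbocation is tertiary.
No single 1,2-shift to an adjacent carbon would produce a more-substituted cation than the one already present, so no rearrangement occurs.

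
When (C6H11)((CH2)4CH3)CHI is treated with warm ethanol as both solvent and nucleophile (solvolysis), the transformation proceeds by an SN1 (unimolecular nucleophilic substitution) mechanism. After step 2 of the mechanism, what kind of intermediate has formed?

Step 1: The C–I bond breaks with both electrons going to the iodide; I⁻ leaves and a secondary carbocation remains.
Step 2: A 1,2-hydride shift from the adjacent cyclohexyl carbon moves the positive charge from the secondary centre to an adjacent carbon, generating a more stable tertiary carbocation.
After step 2 the species present is a tertiary carbocation.

tertiary carbocation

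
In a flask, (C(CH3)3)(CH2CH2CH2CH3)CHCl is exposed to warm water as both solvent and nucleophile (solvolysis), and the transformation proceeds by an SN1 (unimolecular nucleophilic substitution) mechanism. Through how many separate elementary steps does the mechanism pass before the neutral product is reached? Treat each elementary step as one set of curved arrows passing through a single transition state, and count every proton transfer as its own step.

Step 1: The C–Cl bond breaks with both electrons going to the chloride; Cl⁻ leaves and a secondary carbocation remains.
Step 2: Carbocation rearrangement: a 1,2-methyl shift from the adjacent tert-butyl carbon converts the initially-formed secondary cation into the more stable tertiary cation.
Step 3: A lone pair on the oxygen of H2O attacks the carbocation, forming a new C–O σ-bond and an oxonium ion.
Step 4: Deprotonation of the oxonium oxygen by solvent water yields the neutral alcohol.
Total: 4 elementary steps.

4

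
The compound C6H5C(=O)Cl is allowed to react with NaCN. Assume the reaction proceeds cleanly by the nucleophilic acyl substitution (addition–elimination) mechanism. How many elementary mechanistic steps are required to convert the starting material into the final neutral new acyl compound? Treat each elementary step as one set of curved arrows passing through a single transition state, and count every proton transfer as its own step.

2

Step 1: Nucleophilic addition of CN⁻ to the acyl carbon breaks the π(C=O) bond and yields a tetrahedral, anionic intermediate.
Step 2: Elimination step: re-formation of the carbonyl π bond drives out Cl⁻, giving the new acyl compound.
Total: 2 elementary steps.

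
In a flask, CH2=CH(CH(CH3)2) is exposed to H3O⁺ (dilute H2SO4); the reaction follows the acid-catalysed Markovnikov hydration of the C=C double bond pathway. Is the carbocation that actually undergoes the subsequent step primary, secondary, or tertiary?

Step 1: Protonation of the alkene by H3O⁺: the π bond acts as the nucleophile and picks up H⁺, giving the more stable (Markovnikov) secondary carbocation. H2O is released.
Step 2: A 1,2-hydride shift from the adjacent isopropyl carbon moves the positive charge from the secondary centre to an adjacent carbon, generating a more stable tertiary carbocation.
The cation rearranges from secondary to tertiary via a 1,2-hydride shift from the adjacent isopropyl carbon; the tertiary cation is what reacts next.

tertiary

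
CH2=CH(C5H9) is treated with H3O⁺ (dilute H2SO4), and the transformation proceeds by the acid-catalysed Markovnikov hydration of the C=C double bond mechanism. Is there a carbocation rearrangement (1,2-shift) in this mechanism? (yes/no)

yes

The first-formed carbocation is secondary.
The adjacent cyclopentyl carbon already bears 2 other carbon substituents and has a hydrogen to migrate; after a 1,2-hydride shift from that carbon the positive charge sits on a tertiary centre.
Tertiary is more stable than secondary, so the shift occurs.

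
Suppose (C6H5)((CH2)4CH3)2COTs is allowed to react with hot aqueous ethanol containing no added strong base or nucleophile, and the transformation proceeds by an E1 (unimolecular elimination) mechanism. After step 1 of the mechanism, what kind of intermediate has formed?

Step 1: The C–O bond breaks with both electrons going to the tosylate; TsO⁻ leaves and a tertiary carbocation remains.
After step 1 the species present is a tertiary carbocation.

tertiary carbocation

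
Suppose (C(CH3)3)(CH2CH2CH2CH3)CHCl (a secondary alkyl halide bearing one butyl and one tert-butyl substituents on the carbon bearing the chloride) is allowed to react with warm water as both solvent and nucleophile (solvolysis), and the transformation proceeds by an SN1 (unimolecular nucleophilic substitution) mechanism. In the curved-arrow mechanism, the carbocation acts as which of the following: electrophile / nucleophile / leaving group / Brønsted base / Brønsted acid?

electrophile

Step 3: A lone pair on the oxygen of H2O attacks the carbocation, forming a new C–O σ-bond and an oxonium ion.
The carbocation accepts an electron pair into an empty or π* orbital — it is the electrophile.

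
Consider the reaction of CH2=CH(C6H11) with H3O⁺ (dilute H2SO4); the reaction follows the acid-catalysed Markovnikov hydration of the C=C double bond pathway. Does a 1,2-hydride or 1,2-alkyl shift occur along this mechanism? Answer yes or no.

The first-formed carbocation is secondary.
The adjacent cyclohexyl carbon already bears 2 other carbon substituents and has a hydrogen to migrate; after a 1,2-hydride shift from that carbon the positive charge sits on a tertiary centre.
Tertiary is more stable than secondary, so the shift occurs.

yes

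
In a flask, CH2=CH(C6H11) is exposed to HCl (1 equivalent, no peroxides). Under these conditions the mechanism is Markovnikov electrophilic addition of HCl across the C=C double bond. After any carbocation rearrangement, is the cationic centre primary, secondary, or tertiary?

Step 1: The π electrons of the C=C bond attack a proton of HCl; Markovnikov addition places the new C–H on the less-substituted alkene carbon, so the positive charge ends up on the more-substituted carbon — a secondary carbocation. The H–Cl bond breaks heterolytically, releasing Cl⁻.
Step 2: A hydride (H with its bonding pair) migrates from the adjacent cyclohexyl carbon to the cationic centre — a 1,2-hydride shift — upgrading the secondary cation to a tertiary one.
The cation rearranges from secondary to tertiary via a 1,2-hydride shift from the adjacent cyclohexyl carbon; the tertiary cation is what reacts next.

tertiary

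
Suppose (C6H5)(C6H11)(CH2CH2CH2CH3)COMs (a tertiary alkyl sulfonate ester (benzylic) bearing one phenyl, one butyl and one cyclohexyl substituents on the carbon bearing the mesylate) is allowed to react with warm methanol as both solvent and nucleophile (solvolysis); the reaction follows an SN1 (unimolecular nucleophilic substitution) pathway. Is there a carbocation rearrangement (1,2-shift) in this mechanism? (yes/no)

no

The first-formed carbocation is tertiary.
No single 1,2-shift to an adjacent carbon would produce a more-substituted cation than the one already present, so no rearrangement occurs.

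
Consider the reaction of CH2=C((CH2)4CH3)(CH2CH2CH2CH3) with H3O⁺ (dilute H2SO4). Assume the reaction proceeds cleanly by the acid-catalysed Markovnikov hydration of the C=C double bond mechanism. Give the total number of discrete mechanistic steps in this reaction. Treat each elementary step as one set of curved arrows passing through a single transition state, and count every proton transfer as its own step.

3

Step 1: Electrophilic addition begins with the π(C=C) electrons forming a bond to the proton of H3O⁺. Following Markovnikov's rule, the resulting cation is tertiary. H2O is released.
(No 1,2-shift: no single shift to an adjacent carbon would give a more stable cation.)
Step 2: A lone pair on the oxygen of H2O attacks the carbocation, forming a C–O bond and an oxonium ion (a protonated alcohol).
Step 3: Deprotonation of the oxonium ion by a water molecule delivers the neutral alcohol and regenerates the acid catalyst.
Total: 3 elementary steps.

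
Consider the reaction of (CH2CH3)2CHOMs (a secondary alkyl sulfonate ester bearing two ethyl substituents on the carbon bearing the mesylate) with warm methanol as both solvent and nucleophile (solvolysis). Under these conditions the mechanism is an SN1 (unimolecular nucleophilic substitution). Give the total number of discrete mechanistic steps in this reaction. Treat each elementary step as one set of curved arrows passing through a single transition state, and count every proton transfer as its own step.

Step 1: The C–O bond breaks with both electrons going to the mesylate; MsO⁻ leaves and a secondary carbocation remains.
(No 1,2-shift: no single shift to an adjacent carbon would give a more stable cation.)
Step 2: CH3OH donates an oxygen lone pair into the empty p orbital of the cation, giving a protonated ether (an oxonium ion).
Step 3: A second solvent molecule removes the proton on oxygen, giving the neutral ether product.
Total: 3 elementary steps.

3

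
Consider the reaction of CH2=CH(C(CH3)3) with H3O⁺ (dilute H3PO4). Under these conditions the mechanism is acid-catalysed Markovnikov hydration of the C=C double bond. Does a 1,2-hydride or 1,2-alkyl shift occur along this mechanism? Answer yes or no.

yes

The first-formed carbocation is secondary.
The adjacent tert-butyl carbon has no hydrogen but bears methyl groups; migration of one methyl with its bonding pair (a 1,2-methyl shift) places the charge on a tertiary centre.
Tertiary is more stable than secondary, so the shift occurs.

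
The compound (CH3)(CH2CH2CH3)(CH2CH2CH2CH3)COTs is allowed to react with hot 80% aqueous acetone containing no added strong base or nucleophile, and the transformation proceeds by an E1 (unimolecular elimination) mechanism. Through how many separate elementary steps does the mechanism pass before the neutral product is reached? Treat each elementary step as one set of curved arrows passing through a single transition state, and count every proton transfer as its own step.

2

Step 1: The C–O bond breaks with both electrons going to the tosylate; TsO⁻ leaves and a tertiary carbocation remains.
(No 1,2-shift: no single shift to an adjacent carbon would give a more stable cation.)
Step 2: A weak base (a water molecule from the solvent) removes a proton from a carbon adjacent to the cationic centre; the electrons of that C–H bond become the new π(C=C) bond, giving the alkene.
Total: 2 elementary steps.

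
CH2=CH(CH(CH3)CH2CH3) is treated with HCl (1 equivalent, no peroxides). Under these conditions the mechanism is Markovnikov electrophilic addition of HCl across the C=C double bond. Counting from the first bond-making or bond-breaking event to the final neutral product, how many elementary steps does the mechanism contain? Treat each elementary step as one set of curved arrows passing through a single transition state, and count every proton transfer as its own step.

3

Step 1: Protonation of the alkene by HCl: the π bond acts as the nucleophile and picks up H⁺, giving the more stable (Markovnikov) secondary carbocation. The H–Cl bond breaks heterolytically, releasing Cl⁻.
Step 2: Carbocation rearrangement: a 1,2-hydride shift from the adjacent sec-butyl carbon converts the initially-formed secondary cation into the more stable tertiary cation.
Step 3: Cl⁻ captures the cation: a lone pair on Cl⁻ fills the empty p orbital, producing the alkyl halide product.
Total: 3 elementary steps.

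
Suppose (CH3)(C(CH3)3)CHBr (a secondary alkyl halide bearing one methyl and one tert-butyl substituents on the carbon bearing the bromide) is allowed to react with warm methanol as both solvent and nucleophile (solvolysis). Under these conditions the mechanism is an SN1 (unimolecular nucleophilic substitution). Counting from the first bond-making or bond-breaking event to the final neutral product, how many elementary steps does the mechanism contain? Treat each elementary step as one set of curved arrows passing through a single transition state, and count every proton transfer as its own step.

Step 1: Ionisation: the C–Br σ-bond cleaves heterolytically; both bonding electrons depart with Br⁻, leaving a secondary carbocation at the α-carbon.
Step 2: A methyl group with its bonding pair migrates from the adjacent tert-butyl carbon to the cationic centre — a 1,2-methyl shift — upgrading the secondary cation to a tertiary one.
Step 3: CH3OH donates an oxygen lone pair into the empty p orbital of the cation, giving a protonated ether (an oxonium ion).
Step 4: Deprotonation of the oxonium oxygen by solvent methanol yields the neutral ether.
Total: 4 elementary steps.

4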